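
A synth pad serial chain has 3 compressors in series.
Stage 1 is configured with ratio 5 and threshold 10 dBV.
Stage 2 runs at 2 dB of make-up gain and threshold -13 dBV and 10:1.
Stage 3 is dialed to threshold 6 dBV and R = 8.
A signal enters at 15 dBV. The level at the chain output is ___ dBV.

Stage 1: 15 dBV is 5 dB over 10 dBV; at 5:1 that becomes 1 dB over, giving 11 dBV.
Stage 2: 24 dB above -13 dBV, reduced 10:1 to 2.4 dB above → -10.6 dBV; +2 dB make-up → -8.6 dBV.
Stage 3: below threshold (-8.6 ≤ 6); passes unchanged; output -8.6 dBV.

-8.6 dBV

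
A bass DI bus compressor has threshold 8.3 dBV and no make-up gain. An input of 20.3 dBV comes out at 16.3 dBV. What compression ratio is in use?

1.5:1

Input overshoot = 20.3 − 8.3 = 12 dB; output overshoot = 16.3 − 8.3 = 8 dB.
Ratio = 12 / 8 = 1.5.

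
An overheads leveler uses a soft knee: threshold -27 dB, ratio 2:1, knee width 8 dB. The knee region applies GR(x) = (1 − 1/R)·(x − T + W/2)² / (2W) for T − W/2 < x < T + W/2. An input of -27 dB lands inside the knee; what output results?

-27.5 dB

x − T + W/2 = -27 − (-27) + 4 = 4.
GR = (1 − 1/2) × 4² / 16 = 0.5 × 16 / 16 = 0.5 dB.
Output = -27 − 0.5 = -27.5 dB.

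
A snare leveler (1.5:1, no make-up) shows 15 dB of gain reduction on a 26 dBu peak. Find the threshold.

Input is 45 dB above T (since output overshoot × R = input overshoot: (11 − T)·1.5 = 26 − T gives T = -19 dBu).
Check: -19 + (26 − (-19))/1.5 = -19 + 30 = 11 dBu. ✓

-19 dBu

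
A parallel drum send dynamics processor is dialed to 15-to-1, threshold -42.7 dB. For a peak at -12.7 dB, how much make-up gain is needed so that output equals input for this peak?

Without make-up, output = threshold + overshoot/15 = -42.7 + 2 = -40.7 dB.
Gap to target: 28 dB.

28 dB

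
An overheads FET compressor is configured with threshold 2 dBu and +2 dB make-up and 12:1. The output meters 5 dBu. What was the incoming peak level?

14 dBu

Before make-up, the level was 5 − 2 = 3 dBu.
That's 1 dB above the 2 dBu threshold.
Undo the ratio: input overshoot = 1 × 12 = 12 dB, giving input = 14 dBu.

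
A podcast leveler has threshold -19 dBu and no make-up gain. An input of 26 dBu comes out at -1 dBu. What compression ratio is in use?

2.5:1

Input overshoot = 26 − (-19) = 45 dB; output overshoot = -1 − (-19) = 18 dB.
Ratio = 45 / 18 = 2.5.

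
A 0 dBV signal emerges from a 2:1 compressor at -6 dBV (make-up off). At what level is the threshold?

Let T be the threshold. Output overshoot = (input overshoot)/R, so -6 − T = (0 − T)/2.
2·(-6 − T) = 0 − T → 1·T = -12 − 0 = -12.
T = -12/1 = -12 dBV.

-12 dBV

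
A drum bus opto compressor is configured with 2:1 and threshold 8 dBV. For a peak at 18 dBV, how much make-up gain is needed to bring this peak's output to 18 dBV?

Without make-up, output = threshold + overshoot/2 = 8 + 5 = 13 dBV.
Gap to target: 5 dB.

5 dB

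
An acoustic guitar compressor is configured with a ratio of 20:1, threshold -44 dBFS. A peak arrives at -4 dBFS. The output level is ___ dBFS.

-42 dBFS

The input is 40 dB above the -44 dBFS threshold.
At 20:1 the overshoot is divided by 20, leaving 2 dB above threshold.
That puts the output at -42 dBFS.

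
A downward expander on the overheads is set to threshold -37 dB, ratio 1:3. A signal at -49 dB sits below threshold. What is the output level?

-73 dB

The input is 12 dB below the -37 dB threshold.
A 1:3 expander multiplies undershoot by 3: 12 × 3 = 36 dB below threshold.
Output = -37 − 36 = -73 dB.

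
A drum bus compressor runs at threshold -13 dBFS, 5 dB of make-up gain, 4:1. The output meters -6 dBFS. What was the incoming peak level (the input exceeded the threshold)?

Stripping the +5 dB make-up gives -11 dBFS at the gain stage.
Post-compression overshoot = -11 − (-13) = 2 dB.
Input overshoot = R × output overshoot = 8 dB → input = -13 + 8 = -5 dBFS.

-5 dBFS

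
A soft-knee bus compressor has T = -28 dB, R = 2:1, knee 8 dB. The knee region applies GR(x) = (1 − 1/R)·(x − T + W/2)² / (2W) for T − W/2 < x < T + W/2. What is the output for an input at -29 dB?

-29.28125 dB

x − T + W/2 = -29 − (-28) + 4 = 3.
GR = (1 − 1/2) × 3² / 16 = 0.5 × 9 / 16 = 0.28125 dB.
Output = -29 − 0.28125 = -29.28125 dB.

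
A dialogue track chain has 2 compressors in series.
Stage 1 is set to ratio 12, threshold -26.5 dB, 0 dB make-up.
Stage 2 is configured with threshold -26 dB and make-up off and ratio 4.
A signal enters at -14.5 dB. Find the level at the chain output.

-25.875 dB

Stage 1: 12 dB above -26.5 dB, reduced 12:1 to 1 dB above → -25.5 dB.
Stage 2: overshoot 0.5 dB → 0.5/4 = 0.125 dB → -25.875 dB.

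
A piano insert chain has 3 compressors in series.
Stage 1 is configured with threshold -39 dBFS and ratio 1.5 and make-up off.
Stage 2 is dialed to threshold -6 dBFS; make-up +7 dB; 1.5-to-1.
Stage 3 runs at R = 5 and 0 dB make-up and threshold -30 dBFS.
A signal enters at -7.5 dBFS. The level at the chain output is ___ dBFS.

Stage 1: overshoot 31.5 dB → 31.5/1.5 = 21 dB → -18 dBFS.
Stage 2: below threshold (-18 ≤ -6); passes unchanged; make-up brings it to -11 dBFS.
Stage 3: 19 dB above -30 dBFS, reduced 5:1 to 3.8 dB above → -26.2 dBFS.

-26.2 dBFS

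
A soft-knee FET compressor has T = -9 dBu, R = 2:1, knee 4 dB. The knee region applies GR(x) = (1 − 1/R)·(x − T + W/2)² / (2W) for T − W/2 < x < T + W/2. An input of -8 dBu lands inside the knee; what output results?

-8.5625 dBu

x − T + W/2 = -8 − (-9) + 2 = 3.
GR = (1 − 1/2) × 3² / 8 = 0.5 × 9 / 8 = 0.5625 dB.
Output = -8 − 0.5625 = -8.5625 dBu.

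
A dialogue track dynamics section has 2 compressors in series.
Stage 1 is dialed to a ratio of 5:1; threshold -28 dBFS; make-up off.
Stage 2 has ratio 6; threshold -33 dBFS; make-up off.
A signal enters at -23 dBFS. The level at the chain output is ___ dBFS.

-32 dBFS

Stage 1: overshoot 5 dB → 5/5 = 1 dB → -27 dBFS.
Stage 2: 6 dB above -33 dBFS, reduced 6:1 to 1 dB above → -32 dBFS.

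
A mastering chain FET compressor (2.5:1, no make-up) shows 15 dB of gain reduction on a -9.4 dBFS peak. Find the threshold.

-34.4 dBFS

Input is 25 dB above T (since output overshoot × R = input overshoot: (-24.4 − T)·2.5 = -9.4 − T gives T = -34.4 dBFS).
Check: -34.4 + (-9.4 − (-34.4))/2.5 = -34.4 + 10 = -24.4 dBFS. ✓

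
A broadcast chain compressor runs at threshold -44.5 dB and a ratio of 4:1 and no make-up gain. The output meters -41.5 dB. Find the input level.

-32.5 dB

The compressed level sits -41.5 − (-44.5) = 3 dB over threshold.
Undo the ratio: input overshoot = 3 × 4 = 12 dB, giving input = -32.5 dB.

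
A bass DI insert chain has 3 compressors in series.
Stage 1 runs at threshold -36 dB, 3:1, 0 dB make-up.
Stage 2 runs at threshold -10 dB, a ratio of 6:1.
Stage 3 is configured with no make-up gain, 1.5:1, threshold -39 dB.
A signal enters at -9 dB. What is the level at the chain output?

-31 dB

Stage 1: -9 dB is 27 dB over -36 dB; at 3:1 that becomes 9 dB over, giving -27 dB.
Stage 2: below threshold (-27 ≤ -10); passes unchanged; output -27 dB.
Stage 3: overshoot 12 dB → 12/1.5 = 8 dB → -31 dB.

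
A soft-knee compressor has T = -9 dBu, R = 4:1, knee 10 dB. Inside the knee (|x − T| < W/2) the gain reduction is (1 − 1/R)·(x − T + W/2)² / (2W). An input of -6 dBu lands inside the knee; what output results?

-8.4 dBu

x − T + W/2 = -6 − (-9) + 5 = 8.
GR = (1 − 1/4) × 8² / 20 = 0.75 × 64 / 20 = 2.4 dB.
Output = -6 − 2.4 = -8.4 dBu.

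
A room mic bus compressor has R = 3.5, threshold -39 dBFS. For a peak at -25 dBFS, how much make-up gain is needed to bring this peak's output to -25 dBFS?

10 dB

Overshoot 14 dB → 14/3.5 = 4 dB after compression, so the compressed level is -39 + 4 = -35 dBFS.
Make-up = target − compressed = -25 − (-35) = 10 dB.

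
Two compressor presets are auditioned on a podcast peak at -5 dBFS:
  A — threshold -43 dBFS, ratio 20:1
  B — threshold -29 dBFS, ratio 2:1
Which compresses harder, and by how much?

A: overshoot 38 dB → output overshoot 1.9 dB → GR 36.1 dB.
B: overshoot 24 dB → output overshoot 12 dB → GR 12 dB.
A reduces 24.1 dB more.

A, by 24.1 dB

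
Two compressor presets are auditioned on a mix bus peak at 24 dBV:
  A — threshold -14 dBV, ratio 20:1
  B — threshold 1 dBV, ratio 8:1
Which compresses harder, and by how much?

A: 38 dB over, compressed to 1.9 dB over, so 36.1 dB of GR.
B: 23 dB over, compressed to 2.875 dB over, so 20.125 dB of GR.
A applies 15.975 dB more gain reduction.

A, by 15.975 dB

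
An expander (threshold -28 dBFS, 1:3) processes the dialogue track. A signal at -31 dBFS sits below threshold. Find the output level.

-37 dBFS

The input is 3 dB below the -28 dBFS threshold.
A 1:3 expander multiplies undershoot by 3: 3 × 3 = 9 dB below threshold.
Output = -28 − 9 = -37 dBFS.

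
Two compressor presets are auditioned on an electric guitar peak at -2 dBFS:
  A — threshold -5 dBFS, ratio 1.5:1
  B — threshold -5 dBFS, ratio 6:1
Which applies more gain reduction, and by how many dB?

B, by 1.5 dB

A: overshoot 3 dB → output overshoot 2 dB → GR 1 dB.
B: overshoot 3 dB → output overshoot 0.5 dB → GR 2.5 dB.
B reduces 1.5 dB more.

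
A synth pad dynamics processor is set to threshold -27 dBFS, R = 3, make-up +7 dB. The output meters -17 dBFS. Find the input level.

-18 dBFS

Remove make-up: -17 − 7 = -24 dBFS.
The compressed level sits -24 − (-27) = 3 dB over threshold.
Undo the ratio: input overshoot = 3 × 3 = 9 dB, giving input = -18 dBFS.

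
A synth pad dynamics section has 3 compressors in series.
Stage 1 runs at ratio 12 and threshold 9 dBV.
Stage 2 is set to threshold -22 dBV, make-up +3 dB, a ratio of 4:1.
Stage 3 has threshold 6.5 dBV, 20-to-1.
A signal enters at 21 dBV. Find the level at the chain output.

Stage 1: 12 dB above 9 dBV, reduced 12:1 to 1 dB above → 10 dBV.
Stage 2: 32 dB above -22 dBV, reduced 4:1 to 8 dB above → -14 dBV; +3 dB make-up → -11 dBV.
Stage 3: below threshold (-11 ≤ 6.5); passes unchanged; output -11 dBV.

-11 dBV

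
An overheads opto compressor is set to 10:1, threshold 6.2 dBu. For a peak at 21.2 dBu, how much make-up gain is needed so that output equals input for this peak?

13.5 dB

The peak compresses to 6.2 + 15/10 = 7.7 dBu.
To reach 21.2 dBu requires 21.2 − 7.7 = 13.5 dB of make-up.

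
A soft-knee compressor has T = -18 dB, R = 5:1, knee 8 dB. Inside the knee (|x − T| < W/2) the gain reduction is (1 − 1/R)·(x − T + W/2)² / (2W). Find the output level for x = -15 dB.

x − T + W/2 = -15 − (-18) + 4 = 7.
GR = (1 − 1/5) × 7² / 16 = 0.8 × 49 / 16 = 2.45 dB.
Output = -15 − 2.45 = -17.45 dB.

-17.45 dB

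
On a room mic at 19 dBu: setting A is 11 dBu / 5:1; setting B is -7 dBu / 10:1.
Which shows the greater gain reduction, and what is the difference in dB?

B, by 17 dB

A: 8 dB over, compressed to 1.6 dB over, so 6.4 dB of GR.
B: 26 dB over, compressed to 2.6 dB over, so 23.4 dB of GR.
Difference: 17 dB in favour of B.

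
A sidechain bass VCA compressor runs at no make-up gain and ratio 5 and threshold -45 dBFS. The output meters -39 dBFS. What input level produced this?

Post-compression overshoot = -39 − (-45) = 6 dB.
Undo the ratio: input overshoot = 6 × 5 = 30 dB, giving input = -15 dBFS.

-15 dBFS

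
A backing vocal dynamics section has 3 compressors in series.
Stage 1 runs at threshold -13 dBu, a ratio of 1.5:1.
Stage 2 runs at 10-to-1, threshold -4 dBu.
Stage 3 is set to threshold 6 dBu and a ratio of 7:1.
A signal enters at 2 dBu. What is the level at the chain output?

Stage 1: 2 dBu is 15 dB over -13 dBu; at 1.5:1 that becomes 10 dB over, giving -3 dBu.
Stage 2: overshoot 1 dB → 1/10 = 0.1 dB → -3.9 dBu.
Stage 3: below threshold (-3.9 ≤ 6); passes unchanged; output -3.9 dBu.

-3.9 dBu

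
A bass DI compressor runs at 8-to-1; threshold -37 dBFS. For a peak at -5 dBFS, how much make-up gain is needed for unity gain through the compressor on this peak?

The peak compresses to -37 + 32/8 = -33 dBFS.
To reach -5 dBFS requires -5 − (-33) = 28 dB of make-up.

28 dB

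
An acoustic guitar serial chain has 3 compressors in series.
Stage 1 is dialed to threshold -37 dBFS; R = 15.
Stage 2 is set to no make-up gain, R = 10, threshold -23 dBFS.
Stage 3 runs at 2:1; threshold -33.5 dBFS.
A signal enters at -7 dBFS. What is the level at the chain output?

Stage 1: 30 dB above -37 dBFS, reduced 15:1 to 2 dB above → -35 dBFS.
Stage 2: -35 dBFS is at or below the -23 dBFS threshold — no compression; output -35 dBFS.
Stage 3: -35 dBFS ≤ -33.5 dBFS, so stage 3 doesn't engage; output -35 dBFS.

-35 dBFS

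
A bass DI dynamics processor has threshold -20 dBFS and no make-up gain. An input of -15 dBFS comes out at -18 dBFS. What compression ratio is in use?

Input overshoot = -15 − (-20) = 5 dB; output overshoot = -18 − (-20) = 2 dB.
Ratio = 5 / 2 = 2.5.

2.5:1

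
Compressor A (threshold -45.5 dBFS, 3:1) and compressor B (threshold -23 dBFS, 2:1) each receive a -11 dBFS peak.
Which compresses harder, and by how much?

A: 34.5 dB over, compressed to 11.5 dB over, so 23 dB of GR.
B: 12 dB over, compressed to 6 dB over, so 6 dB of GR.
Difference: 17 dB in favour of A.

A, by 17 dB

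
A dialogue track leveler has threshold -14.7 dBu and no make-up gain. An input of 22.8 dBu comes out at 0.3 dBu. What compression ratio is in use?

2.5:1

Input overshoot = 22.8 − (-14.7) = 37.5 dB; output overshoot = 0.3 − (-14.7) = 15 dB.
Ratio = 37.5 / 15 = 2.5.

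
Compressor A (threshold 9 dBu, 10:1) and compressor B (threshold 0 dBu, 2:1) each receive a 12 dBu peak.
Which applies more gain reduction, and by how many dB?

A: GR = 3 − 3/10 = 2.7 dB.
B: GR = 12 − 12/2 = 6 dB.
B applies 3.3 dB more gain reduction.

B, by 3.3 dB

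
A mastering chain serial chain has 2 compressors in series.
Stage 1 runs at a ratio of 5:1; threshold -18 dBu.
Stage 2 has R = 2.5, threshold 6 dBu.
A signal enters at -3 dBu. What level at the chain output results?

-15 dBu

Stage 1: -3 dBu is 15 dB over -18 dBu; at 5:1 that becomes 3 dB over, giving -15 dBu.
Stage 2: -15 dBu is at or below the 6 dBu threshold — no compression; output -15 dBu.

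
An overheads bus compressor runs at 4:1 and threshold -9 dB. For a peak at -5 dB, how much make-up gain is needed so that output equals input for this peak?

Overshoot 4 dB → 4/4 = 1 dB after compression, so the compressed level is -9 + 1 = -8 dB.
Make-up = target − compressed = -5 − (-8) = 3 dB.

3 dB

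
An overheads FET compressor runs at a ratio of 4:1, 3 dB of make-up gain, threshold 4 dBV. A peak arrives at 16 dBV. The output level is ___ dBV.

10 dBV

The input is 12 dB above the 4 dBV threshold.
The 12 dB excess becomes 3 dB after 4:1 reduction.
That puts the output at 7 dBV; make-up adds 3 dB, giving 10 dBV.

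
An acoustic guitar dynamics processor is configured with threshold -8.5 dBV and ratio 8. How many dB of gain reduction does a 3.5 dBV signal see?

10.5 dB

Overshoot = 3.5 − (-8.5) = 12 dB.
After 8:1 compression the overshoot becomes 12/8 = 1.5 dB.
So the signal is attenuated by 12 − 1.5 = 10.5 dB.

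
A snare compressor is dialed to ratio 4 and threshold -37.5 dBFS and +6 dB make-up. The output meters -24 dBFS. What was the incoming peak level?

-7.5 dBFS

Before make-up, the level was -24 − 6 = -30 dBFS.
That's 7.5 dB above the -37.5 dBFS threshold.
Before 4:1 compression the overshoot was 7.5 × 4 = 30 dB, so input = -37.5 + 30 = -7.5 dBFS.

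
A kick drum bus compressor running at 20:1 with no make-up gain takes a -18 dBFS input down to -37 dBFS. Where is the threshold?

Gain reduction = -18 − (-37) = 19 dB; output overshoot = GR / (R − 1) = 19 / 19 = 1 dB.
Threshold = output − output overshoot = -37 − 1 = -38 dBFS.

-38 dBFS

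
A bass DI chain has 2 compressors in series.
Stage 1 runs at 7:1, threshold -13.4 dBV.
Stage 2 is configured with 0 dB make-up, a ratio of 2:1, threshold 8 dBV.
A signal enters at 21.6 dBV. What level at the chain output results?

-8.4 dBV

Stage 1: 35 dB above -13.4 dBV, reduced 7:1 to 5 dB above → -8.4 dBV.
Stage 2: below threshold (-8.4 ≤ 8); passes unchanged; output -8.4 dBV.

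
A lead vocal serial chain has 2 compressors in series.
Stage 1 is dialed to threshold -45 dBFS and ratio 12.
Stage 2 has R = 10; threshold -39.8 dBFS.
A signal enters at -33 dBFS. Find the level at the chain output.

-44 dBFS

Stage 1: overshoot 12 dB → 12/12 = 1 dB → -44 dBFS.
Stage 2: below threshold (-44 ≤ -39.8); passes unchanged; output -44 dBFS.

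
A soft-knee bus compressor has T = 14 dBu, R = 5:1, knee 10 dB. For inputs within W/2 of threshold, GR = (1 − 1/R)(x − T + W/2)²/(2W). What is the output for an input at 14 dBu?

13 dBu

x − T + W/2 = 14 − 14 + 5 = 5.
GR = (1 − 1/5) × 5² / 20 = 0.8 × 25 / 20 = 1 dB.
Output = 14 − 1 = 13 dBu.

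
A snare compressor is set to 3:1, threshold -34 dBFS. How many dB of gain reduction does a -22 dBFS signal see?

8 dB

Overshoot = -22 − (-34) = 12 dB.
At 3:1, output sits 12/3 = 4 dB above threshold.
So the signal is attenuated by 12 − 4 = 8 dB.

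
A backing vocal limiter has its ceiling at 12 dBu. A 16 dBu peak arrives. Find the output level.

12 dBu

A brickwall limiter is an ∞:1 compressor: any input above the ceiling is clamped to 12 dBu.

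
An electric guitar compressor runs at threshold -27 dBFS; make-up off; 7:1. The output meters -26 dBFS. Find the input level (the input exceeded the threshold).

Post-compression overshoot = -26 − (-27) = 1 dB.
Before 7:1 compression the overshoot was 1 × 7 = 7 dB, so input = -27 + 7 = -20 dBFS.

-20 dBFS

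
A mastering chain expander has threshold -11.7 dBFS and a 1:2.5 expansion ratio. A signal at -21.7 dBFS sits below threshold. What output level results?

-36.7 dBFS

Below threshold, a 1:2.5 expander applies gain = (2.5−1)×(T − x) of attenuation.
(2.5−1) × 10 = 15 dB, so output = -21.7 − 15 = -36.7 dBFS.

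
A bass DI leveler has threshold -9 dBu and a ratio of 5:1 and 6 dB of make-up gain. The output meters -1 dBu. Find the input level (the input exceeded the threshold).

1 dBu

Remove make-up: -1 − 6 = -7 dBu.
Post-compression overshoot = -7 − (-9) = 2 dB.
Input overshoot = R × output overshoot = 10 dB → input = -9 + 10 = 1 dBu.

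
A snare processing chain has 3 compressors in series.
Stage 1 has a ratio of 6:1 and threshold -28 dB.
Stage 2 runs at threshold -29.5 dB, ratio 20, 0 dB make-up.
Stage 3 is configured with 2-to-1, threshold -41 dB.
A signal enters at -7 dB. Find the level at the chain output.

Stage 1: -7 dB is 21 dB over -28 dB; at 6:1 that becomes 3.5 dB over, giving -24.5 dB.
Stage 2: -24.5 dB is 5 dB over -29.5 dB; at 20:1 that becomes 0.25 dB over, giving -29.25 dB.
Stage 3: 11.75 dB above -41 dB, reduced 2:1 to 5.875 dB above → -35.125 dB.

-35.125 dB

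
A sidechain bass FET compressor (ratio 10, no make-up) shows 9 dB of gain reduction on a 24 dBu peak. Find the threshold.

14 dBu

Input is 10 dB above T (since output overshoot × R = input overshoot: (15 − T)·10 = 24 − T gives T = 14 dBu).
Check: 14 + (24 − 14)/10 = 14 + 1 = 15 dBu. ✓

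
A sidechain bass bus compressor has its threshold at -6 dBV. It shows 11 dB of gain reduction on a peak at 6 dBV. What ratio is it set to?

Input overshoot = 6 − (-6) = 12 dB.
Output overshoot = 12 − 11 = 1 dB.
Ratio = input overshoot / output overshoot = 12 / 1 = 12.

12:1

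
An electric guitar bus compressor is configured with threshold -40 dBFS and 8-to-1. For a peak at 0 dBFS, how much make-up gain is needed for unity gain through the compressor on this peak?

Overshoot 40 dB → 40/8 = 5 dB after compression, so the compressed level is -40 + 5 = -35 dBFS.
Make-up = target − compressed = 0 − (-35) = 35 dB.

35 dB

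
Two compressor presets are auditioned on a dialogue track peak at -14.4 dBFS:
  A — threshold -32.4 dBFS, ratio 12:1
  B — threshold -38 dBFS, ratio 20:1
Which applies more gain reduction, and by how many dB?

A: GR = 18 − 18/12 = 16.5 dB.
B: GR = 23.6 − 23.6/20 = 22.42 dB.
Difference: 5.92 dB in favour of B.

B, by 5.92 dB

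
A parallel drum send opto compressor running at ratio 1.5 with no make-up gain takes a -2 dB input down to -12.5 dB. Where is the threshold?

-33.5 dB

Input is 31.5 dB above T (since output overshoot × R = input overshoot: (-12.5 − T)·1.5 = -2 − T gives T = -33.5 dB).
Check: -33.5 + (-2 − (-33.5))/1.5 = -33.5 + 21 = -12.5 dB. ✓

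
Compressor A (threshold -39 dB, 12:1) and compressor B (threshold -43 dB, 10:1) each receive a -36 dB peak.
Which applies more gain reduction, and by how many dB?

B, by 3.55 dB

A: GR = 3 − 3/12 = 2.75 dB.
B: GR = 7 − 7/10 = 6.3 dB.
B applies 3.55 dB more gain reduction.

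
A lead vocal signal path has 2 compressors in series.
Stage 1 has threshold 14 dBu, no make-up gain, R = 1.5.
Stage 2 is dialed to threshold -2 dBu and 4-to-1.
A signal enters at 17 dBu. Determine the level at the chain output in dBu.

2.5 dBu

Stage 1: overshoot 3 dB → 3/1.5 = 2 dB → 16 dBu.
Stage 2: overshoot 18 dB → 18/4 = 4.5 dB → 2.5 dBu.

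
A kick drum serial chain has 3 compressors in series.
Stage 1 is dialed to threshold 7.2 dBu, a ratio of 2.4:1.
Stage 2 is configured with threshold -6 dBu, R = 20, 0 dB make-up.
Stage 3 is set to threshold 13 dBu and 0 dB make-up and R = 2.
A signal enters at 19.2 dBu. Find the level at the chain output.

Stage 1: overshoot 12 dB → 12/2.4 = 5 dB → 12.2 dBu.
Stage 2: overshoot 18.2 dB → 18.2/20 = 0.91 dB → -5.09 dBu.
Stage 3: below threshold (-5.09 ≤ 13); passes unchanged; output -5.09 dBu.

-5.09 dBu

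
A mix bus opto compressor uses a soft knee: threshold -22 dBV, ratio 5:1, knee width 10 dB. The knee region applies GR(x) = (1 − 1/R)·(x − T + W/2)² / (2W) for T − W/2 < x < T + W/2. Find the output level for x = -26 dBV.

x − T + W/2 = -26 − (-22) + 5 = 1.
GR = (1 − 1/5) × 1² / 20 = 0.8 × 1 / 20 = 0.04 dB.
Output = -26 − 0.04 = -26.04 dBV.

-26.04 dBV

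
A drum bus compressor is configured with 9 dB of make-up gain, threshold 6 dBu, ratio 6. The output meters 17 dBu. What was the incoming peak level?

Stripping the +9 dB make-up gives 8 dBu at the gain stage.
The compressed level sits 8 − 6 = 2 dB over threshold.
Undo the ratio: input overshoot = 2 × 6 = 12 dB, giving input = 18 dBu.

18 dBu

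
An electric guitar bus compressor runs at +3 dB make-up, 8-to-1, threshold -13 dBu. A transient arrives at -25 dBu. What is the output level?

-22 dBu

-25 dBu is 12 dB below the -13 dBu threshold, so no gain reduction is applied.
Make-up gain adds 3 dB: -25 + 3 = -22 dBu.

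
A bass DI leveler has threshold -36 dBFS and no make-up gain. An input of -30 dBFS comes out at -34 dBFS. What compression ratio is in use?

3:1

Input overshoot = -30 − (-36) = 6 dB; output overshoot = -34 − (-36) = 2 dB.
Ratio = 6 / 2 = 3.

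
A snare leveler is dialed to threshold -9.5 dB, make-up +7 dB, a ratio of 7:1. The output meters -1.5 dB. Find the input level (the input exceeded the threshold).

-2.5 dB

Remove make-up: -1.5 − 7 = -8.5 dB.
The compressed level sits -8.5 − (-9.5) = 1 dB over threshold.
Undo the ratio: input overshoot = 1 × 7 = 7 dB, giving input = -2.5 dB.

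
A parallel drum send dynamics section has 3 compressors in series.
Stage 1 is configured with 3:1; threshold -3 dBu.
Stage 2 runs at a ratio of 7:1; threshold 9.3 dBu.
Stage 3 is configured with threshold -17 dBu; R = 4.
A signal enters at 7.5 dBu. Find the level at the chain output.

-12.625 dBu

Stage 1: 10.5 dB above -3 dBu, reduced 3:1 to 3.5 dB above → 0.5 dBu.
Stage 2: 0.5 dBu ≤ 9.3 dBu, so stage 2 doesn't engage; output 0.5 dBu.
Stage 3: overshoot 17.5 dB → 17.5/4 = 4.375 dB → -12.625 dBu.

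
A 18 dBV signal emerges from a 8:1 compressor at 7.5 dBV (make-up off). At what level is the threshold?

Let T be the threshold. Output overshoot = (input overshoot)/R, so 7.5 − T = (18 − T)/8.
8·(7.5 − T) = 18 − T → 7·T = 60 − 18 = 42.
T = 42/7 = 6 dBV.

6 dBV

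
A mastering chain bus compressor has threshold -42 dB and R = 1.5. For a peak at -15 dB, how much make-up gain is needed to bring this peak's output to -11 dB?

13 dB

The peak compresses to -42 + 27/1.5 = -24 dB.
To reach -11 dB requires -11 − (-24) = 13 dB of make-up.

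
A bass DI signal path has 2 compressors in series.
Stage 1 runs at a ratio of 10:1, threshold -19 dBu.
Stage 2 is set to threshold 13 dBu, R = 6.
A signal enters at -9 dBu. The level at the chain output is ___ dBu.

Stage 1: 10 dB above -19 dBu, reduced 10:1 to 1 dB above → -18 dBu.
Stage 2: -18 dBu ≤ 13 dBu, so stage 2 doesn't engage; output -18 dBu.

-18 dBu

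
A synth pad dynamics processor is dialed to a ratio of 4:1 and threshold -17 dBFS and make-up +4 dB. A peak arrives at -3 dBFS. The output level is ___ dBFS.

-9.5 dBFS

-3 dBFS sits 14 dB over threshold.
The 14 dB excess becomes 3.5 dB after 4:1 reduction.
Output = -17 + 3.5 = -13.5 dBFS; make-up adds 4 dB, giving -9.5 dBFS.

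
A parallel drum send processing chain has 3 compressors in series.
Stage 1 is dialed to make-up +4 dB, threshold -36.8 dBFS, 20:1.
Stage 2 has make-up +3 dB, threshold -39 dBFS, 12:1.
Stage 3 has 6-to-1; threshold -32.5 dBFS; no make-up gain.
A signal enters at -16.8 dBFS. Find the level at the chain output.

-35.4 dBFS

Stage 1: 20 dB above -36.8 dBFS, reduced 20:1 to 1 dB above → -35.8 dBFS; +4 dB make-up → -31.8 dBFS.
Stage 2: -31.8 dBFS is 7.2 dB over -39 dBFS; at 12:1 that becomes 0.6 dB over, giving -38.4 dBFS; +3 dB make-up → -35.4 dBFS.
Stage 3: below threshold (-35.4 ≤ -32.5); passes unchanged; output -35.4 dBFS.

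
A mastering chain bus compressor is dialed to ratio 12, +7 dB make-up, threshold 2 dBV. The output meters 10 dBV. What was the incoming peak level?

14 dBV

Stripping the +7 dB make-up gives 3 dBV at the gain stage.
The compressed level sits 3 − 2 = 1 dB over threshold.
Undo the ratio: input overshoot = 1 × 12 = 12 dB, giving input = 14 dBV.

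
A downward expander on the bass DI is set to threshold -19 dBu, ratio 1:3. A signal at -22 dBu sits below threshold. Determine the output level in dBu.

The input is 3 dB below the -19 dBu threshold.
A 1:3 expander multiplies undershoot by 3: 3 × 3 = 9 dB below threshold.
Output = -19 − 9 = -28 dBu.

-28 dBu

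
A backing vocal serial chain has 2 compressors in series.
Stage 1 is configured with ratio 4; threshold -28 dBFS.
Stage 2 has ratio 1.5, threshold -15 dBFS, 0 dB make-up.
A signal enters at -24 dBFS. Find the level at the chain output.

-27 dBFS

Stage 1: -24 dBFS is 4 dB over -28 dBFS; at 4:1 that becomes 1 dB over, giving -27 dBFS.
Stage 2: below threshold (-27 ≤ -15); passes unchanged; output -27 dBFS.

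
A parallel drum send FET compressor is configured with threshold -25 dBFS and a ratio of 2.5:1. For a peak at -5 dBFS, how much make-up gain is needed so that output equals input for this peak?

The peak compresses to -25 + 20/2.5 = -17 dBFS.
To reach -5 dBFS requires -5 − (-17) = 12 dB of make-up.

12 dB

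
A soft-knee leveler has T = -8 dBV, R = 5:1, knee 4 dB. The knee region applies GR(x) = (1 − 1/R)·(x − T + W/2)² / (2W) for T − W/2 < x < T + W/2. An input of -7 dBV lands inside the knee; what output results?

-7.9 dBV

x − T + W/2 = -7 − (-8) + 2 = 3.
GR = (1 − 1/5) × 3² / 8 = 0.8 × 9 / 8 = 0.9 dB.
Output = -7 − 0.9 = -7.9 dBV.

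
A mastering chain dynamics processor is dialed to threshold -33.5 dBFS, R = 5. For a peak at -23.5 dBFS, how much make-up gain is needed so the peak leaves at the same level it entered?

Overshoot 10 dB → 10/5 = 2 dB after compression, so the compressed level is -33.5 + 2 = -31.5 dBFS.
Make-up = target − compressed = -23.5 − (-31.5) = 8 dB.

8 dB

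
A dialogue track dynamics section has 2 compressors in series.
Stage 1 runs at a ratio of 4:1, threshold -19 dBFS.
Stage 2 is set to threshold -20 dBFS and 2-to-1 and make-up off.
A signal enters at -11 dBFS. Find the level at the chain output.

-18.5 dBFS

Stage 1: overshoot 8 dB → 8/4 = 2 dB → -17 dBFS.
Stage 2: -17 dBFS is 3 dB over -20 dBFS; at 2:1 that becomes 1.5 dB over, giving -18.5 dBFS.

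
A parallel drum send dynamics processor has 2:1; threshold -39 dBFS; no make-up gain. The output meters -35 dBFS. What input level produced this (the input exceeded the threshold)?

-31 dBFS

Post-compression overshoot = -35 − (-39) = 4 dB.
Undo the ratio: input overshoot = 4 × 2 = 8 dB, giving input = -31 dBFS.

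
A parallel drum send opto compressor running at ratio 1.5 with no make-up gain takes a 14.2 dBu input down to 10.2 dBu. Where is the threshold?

2.2 dBu

Gain reduction = 14.2 − 10.2 = 4 dB; output overshoot = GR / (R − 1) = 4 / 0.5 = 8 dB.
Threshold = output − output overshoot = 10.2 − 8 = 2.2 dBu.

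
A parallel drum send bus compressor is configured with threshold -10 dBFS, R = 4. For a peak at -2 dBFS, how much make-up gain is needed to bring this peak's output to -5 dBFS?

3 dB

Overshoot 8 dB → 8/4 = 2 dB after compression, so the compressed level is -10 + 2 = -8 dBFS.
Make-up = target − compressed = -5 − (-8) = 3 dB.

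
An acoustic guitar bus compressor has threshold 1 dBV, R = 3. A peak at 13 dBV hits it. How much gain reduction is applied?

13 dBV exceeds the threshold by 12 dB.
A 3:1 ratio leaves 4 dB of that excess.
So the signal is attenuated by 12 − 4 = 8 dB.

8 dB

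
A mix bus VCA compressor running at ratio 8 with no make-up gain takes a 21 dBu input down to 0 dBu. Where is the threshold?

-3 dBu

Input is 24 dB above T (since output overshoot × R = input overshoot: (0 − T)·8 = 21 − T gives T = -3 dBu).
Check: -3 + (21 − (-3))/8 = -3 + 3 = 0 dBu. ✓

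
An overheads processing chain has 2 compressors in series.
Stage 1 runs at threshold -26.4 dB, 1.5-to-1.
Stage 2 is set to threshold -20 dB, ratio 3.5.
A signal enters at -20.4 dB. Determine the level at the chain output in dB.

Stage 1: overshoot 6 dB → 6/1.5 = 4 dB → -22.4 dB.
Stage 2: -22.4 dB is at or below the -20 dB threshold — no compression; output -22.4 dB.

-22.4 dB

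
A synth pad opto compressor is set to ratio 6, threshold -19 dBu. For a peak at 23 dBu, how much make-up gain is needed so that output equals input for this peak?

35 dB

Without make-up, output = threshold + overshoot/6 = -19 + 7 = -12 dBu.
Gap to target: 35 dB.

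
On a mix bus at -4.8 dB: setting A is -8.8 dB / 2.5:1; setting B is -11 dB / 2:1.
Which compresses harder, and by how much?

B, by 0.7 dB

A: overshoot 4 dB → output overshoot 1.6 dB → GR 2.4 dB.
B: overshoot 6.2 dB → output overshoot 3.1 dB → GR 3.1 dB.
B reduces 0.7 dB more.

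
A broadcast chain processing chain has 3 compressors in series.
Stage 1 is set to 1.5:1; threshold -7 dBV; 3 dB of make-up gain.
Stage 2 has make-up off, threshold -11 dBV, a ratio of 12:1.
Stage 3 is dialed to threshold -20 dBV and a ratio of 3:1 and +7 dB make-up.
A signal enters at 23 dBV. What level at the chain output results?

-9.25 dBV

Stage 1: overshoot 30 dB → 30/1.5 = 20 dB → 13 dBV; +3 dB make-up → 16 dBV.
Stage 2: 16 dBV is 27 dB over -11 dBV; at 12:1 that becomes 2.25 dB over, giving -8.75 dBV.
Stage 3: -8.75 dBV is 11.25 dB over -20 dBV; at 3:1 that becomes 3.75 dB over, giving -16.25 dBV; +7 dB make-up → -9.25 dBV.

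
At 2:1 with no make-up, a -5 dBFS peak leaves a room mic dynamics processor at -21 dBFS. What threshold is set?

-37 dBFS

Gain reduction = -5 − (-21) = 16 dB; output overshoot = GR / (R − 1) = 16 / 1 = 16 dB.
Threshold = output − output overshoot = -21 − 16 = -37 dBFS.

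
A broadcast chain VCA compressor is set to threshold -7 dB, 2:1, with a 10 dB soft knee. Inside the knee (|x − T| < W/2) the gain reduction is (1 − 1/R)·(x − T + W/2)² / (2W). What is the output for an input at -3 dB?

x − T + W/2 = -3 − (-7) + 5 = 9.
GR = (1 − 1/2) × 9² / 20 = 0.5 × 81 / 20 = 2.025 dB.
Output = -3 − 2.025 = -5.025 dB.

-5.025 dB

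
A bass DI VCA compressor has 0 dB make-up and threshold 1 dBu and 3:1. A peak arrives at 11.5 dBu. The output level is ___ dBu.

4.5 dBu

11.5 dBu sits 10.5 dB over threshold.
3:1 compression reduces that to 10.5/3 = 3.5 dB over.
That puts the output at 4.5 dBu.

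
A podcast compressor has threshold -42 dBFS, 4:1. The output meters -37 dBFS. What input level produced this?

That's 5 dB above the -42 dBFS threshold.
Input overshoot = R × output overshoot = 20 dB → input = -42 + 20 = -22 dBFS.

-22 dBFS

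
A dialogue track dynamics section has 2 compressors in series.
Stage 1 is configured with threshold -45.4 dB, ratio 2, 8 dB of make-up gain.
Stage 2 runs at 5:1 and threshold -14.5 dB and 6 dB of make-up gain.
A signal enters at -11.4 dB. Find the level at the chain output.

-14.4 dB

Stage 1: 34 dB above -45.4 dB, reduced 2:1 to 17 dB above → -28.4 dB; +8 dB make-up → -20.4 dB.
Stage 2: -20.4 dB is at or below the -14.5 dB threshold — no compression; make-up brings it to -14.4 dB.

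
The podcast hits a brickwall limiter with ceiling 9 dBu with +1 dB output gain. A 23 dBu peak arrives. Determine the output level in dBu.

The limiter clamps the peak to its 9 dBu ceiling.
Output gain then adds 1 dB: 9 + 1 = 10 dBu.

10 dBu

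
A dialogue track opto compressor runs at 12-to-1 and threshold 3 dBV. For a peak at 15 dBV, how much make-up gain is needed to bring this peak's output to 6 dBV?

2 dB

Without make-up, output = threshold + overshoot/12 = 3 + 1 = 4 dBV.
Gap to target: 2 dB.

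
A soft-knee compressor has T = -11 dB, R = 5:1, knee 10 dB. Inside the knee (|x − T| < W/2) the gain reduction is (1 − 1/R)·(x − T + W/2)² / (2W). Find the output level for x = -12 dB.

-12.64 dB

x − T + W/2 = -12 − (-11) + 5 = 4.
GR = (1 − 1/5) × 4² / 20 = 0.8 × 16 / 20 = 0.64 dB.
Output = -12 − 0.64 = -12.64 dB.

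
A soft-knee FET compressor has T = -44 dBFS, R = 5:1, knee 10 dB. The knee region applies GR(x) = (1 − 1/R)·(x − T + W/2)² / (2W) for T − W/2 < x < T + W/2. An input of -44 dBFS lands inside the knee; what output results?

x − T + W/2 = -44 − (-44) + 5 = 5.
GR = (1 − 1/5) × 5² / 20 = 0.8 × 25 / 20 = 1 dB.
Output = -44 − 1 = -45 dBFS.

-45 dBFS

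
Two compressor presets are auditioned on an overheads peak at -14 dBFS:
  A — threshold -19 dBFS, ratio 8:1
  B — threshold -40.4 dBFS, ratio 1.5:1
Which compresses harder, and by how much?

B, by 4.425 dB

A: 5 dB over, compressed to 0.625 dB over, so 4.375 dB of GR.
B: 26.4 dB over, compressed to 17.6 dB over, so 8.8 dB of GR.
Difference: 4.425 dB in favour of B.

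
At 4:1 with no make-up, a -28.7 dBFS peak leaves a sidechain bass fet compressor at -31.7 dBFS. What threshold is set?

-32.7 dBFS

Let T be the threshold. Output overshoot = (input overshoot)/R, so -31.7 − T = (-28.7 − T)/4.
4·(-31.7 − T) = -28.7 − T → 3·T = -126.8 − (-28.7) = -98.1.
T = -98.1/3 = -32.7 dBFS.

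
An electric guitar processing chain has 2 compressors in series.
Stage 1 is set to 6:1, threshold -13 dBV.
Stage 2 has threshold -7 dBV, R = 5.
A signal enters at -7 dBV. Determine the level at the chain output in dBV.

Stage 1: 6 dB above -13 dBV, reduced 6:1 to 1 dB above → -12 dBV.
Stage 2: below threshold (-12 ≤ -7); passes unchanged; output -12 dBV.

-12 dBV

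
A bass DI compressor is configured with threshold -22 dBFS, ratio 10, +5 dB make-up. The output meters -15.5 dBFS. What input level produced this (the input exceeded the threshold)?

-7 dBFS

Stripping the +5 dB make-up gives -20.5 dBFS at the gain stage.
The compressed level sits -20.5 − (-22) = 1.5 dB over threshold.
Before 10:1 compression the overshoot was 1.5 × 10 = 15 dB, so input = -22 + 15 = -7 dBFS.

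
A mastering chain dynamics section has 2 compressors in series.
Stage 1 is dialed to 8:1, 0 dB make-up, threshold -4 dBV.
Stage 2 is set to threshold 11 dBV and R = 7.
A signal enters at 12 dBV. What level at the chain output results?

Stage 1: 16 dB above -4 dBV, reduced 8:1 to 2 dB above → -2 dBV.
Stage 2: -2 dBV ≤ 11 dBV, so stage 2 doesn't engage; output -2 dBV.

-2 dBV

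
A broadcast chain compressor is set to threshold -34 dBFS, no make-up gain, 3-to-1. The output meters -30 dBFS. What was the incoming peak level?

That's 4 dB above the -34 dBFS threshold.
Input overshoot = R × output overshoot = 12 dB → input = -34 + 12 = -22 dBFS.

-22 dBFS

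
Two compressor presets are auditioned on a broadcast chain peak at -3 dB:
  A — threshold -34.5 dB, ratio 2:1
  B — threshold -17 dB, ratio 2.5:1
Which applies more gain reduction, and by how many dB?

A: overshoot 31.5 dB → output overshoot 15.75 dB → GR 15.75 dB.
B: overshoot 14 dB → output overshoot 5.6 dB → GR 8.4 dB.
A reduces 7.35 dB more.

A, by 7.35 dB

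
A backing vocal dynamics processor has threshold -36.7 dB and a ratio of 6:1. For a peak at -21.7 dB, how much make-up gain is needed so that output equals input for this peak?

Overshoot 15 dB → 15/6 = 2.5 dB after compression, so the compressed level is -36.7 + 2.5 = -34.2 dB.
Make-up = target − compressed = -21.7 − (-34.2) = 12.5 dB.

12.5 dB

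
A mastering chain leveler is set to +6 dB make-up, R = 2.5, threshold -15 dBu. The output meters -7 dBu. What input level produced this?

-10 dBu

Before make-up, the level was -7 − 6 = -13 dBu.
The compressed level sits -13 − (-15) = 2 dB over threshold.
Undo the ratio: input overshoot = 2 × 2.5 = 5 dB, giving input = -10 dBu.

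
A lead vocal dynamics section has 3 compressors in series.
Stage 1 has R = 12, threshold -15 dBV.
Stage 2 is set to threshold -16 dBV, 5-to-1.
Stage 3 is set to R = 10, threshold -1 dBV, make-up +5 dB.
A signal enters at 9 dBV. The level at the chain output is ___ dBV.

-10.4 dBV

Stage 1: 9 dBV is 24 dB over -15 dBV; at 12:1 that becomes 2 dB over, giving -13 dBV.
Stage 2: overshoot 3 dB → 3/5 = 0.6 dB → -15.4 dBV.
Stage 3: below threshold (-15.4 ≤ -1); passes unchanged; make-up brings it to -10.4 dBV.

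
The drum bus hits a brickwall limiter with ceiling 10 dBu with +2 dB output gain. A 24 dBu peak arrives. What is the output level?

12 dBu

At ∞:1, everything above 10 dBu is held at the ceiling.
Output gain then adds 2 dB: 10 + 2 = 12 dBu.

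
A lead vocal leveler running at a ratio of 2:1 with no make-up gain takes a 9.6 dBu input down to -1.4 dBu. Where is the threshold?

Gain reduction = 9.6 − (-1.4) = 11 dB; output overshoot = GR / (R − 1) = 11 / 1 = 11 dB.
Threshold = output − output overshoot = -1.4 − 11 = -12.4 dBu.

-12.4 dBu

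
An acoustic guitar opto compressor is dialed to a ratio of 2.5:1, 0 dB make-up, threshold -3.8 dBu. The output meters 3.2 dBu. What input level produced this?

Post-compression overshoot = 3.2 − (-3.8) = 7 dB.
Input overshoot = R × output overshoot = 17.5 dB → input = -3.8 + 17.5 = 13.7 dBu.

13.7 dBu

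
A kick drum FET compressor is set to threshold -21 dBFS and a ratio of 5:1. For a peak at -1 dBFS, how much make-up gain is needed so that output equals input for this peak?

Overshoot 20 dB → 20/5 = 4 dB after compression, so the compressed level is -21 + 4 = -17 dBFS.
Make-up = target − compressed = -1 − (-17) = 16 dB.

16 dB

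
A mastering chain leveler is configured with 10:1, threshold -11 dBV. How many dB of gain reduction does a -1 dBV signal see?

The signal is 10 dB above threshold.
After 10:1 compression the overshoot becomes 10/10 = 1 dB.
So the signal is attenuated by 10 − 1 = 9 dB.

9 dB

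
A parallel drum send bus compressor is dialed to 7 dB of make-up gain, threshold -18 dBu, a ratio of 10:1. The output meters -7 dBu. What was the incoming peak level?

22 dBu

Before make-up, the level was -7 − 7 = -14 dBu.
That's 4 dB above the -18 dBu threshold.
Before 10:1 compression the overshoot was 4 × 10 = 40 dB, so input = -18 + 40 = 22 dBu.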